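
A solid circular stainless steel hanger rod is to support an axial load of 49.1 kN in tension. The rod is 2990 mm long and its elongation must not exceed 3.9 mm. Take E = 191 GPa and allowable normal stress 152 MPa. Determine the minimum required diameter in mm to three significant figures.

20.3 mm

Required area A ≥ P/σ_allow = 49100/152 = 323 mm².
For a solid circular section, d ≥ √(4A/π) = 20.28 mm.
Elongation limit: A ≥ PL/(Eδ_allow) = 49100·2990/(191000·3.9) = 197.1 mm² ⇒ d ≥ 15.84 mm.
The stress limit governs.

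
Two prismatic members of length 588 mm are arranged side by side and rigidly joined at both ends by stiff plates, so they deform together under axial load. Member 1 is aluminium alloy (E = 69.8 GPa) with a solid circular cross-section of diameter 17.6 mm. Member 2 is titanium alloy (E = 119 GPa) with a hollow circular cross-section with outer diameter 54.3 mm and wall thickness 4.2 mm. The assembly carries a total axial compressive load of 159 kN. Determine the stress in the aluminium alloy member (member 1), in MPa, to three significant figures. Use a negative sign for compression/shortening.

-116 MPa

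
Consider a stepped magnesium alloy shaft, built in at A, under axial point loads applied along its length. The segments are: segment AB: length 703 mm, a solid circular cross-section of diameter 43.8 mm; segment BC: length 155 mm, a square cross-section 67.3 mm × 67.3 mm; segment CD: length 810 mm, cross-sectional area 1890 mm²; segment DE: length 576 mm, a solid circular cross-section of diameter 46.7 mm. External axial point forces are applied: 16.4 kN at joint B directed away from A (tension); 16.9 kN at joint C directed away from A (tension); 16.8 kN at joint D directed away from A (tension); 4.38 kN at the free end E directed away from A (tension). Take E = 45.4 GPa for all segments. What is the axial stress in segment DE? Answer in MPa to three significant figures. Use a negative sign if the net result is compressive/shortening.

Internal axial forces (sectioning from the free end, tension +): N_DE = 4.38 kN, N_CD = 21.18 kN, N_BC = 38.08 kN, N_AB = 54.48 kN.
A_DE = 1713 mm².
σ_DE = N_DE/A_DE = 4380/1713 = 2.557 MPa.

2.56 MPa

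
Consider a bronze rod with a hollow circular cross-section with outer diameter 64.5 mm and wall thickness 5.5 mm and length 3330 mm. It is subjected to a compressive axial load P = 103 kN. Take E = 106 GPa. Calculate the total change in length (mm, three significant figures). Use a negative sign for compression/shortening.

-3.17 mm

A = 1019 mm².
δ_mech = NL/(AE) = -103000·3330/(1019·106000) = -3.174 mm.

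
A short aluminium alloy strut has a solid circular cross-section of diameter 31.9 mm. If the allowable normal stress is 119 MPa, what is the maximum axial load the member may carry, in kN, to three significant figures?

95.1 kN

A = 799.2 mm².
P_max = σ_allow · A = 119 · 799.2 = 95110 N = 95.11 kN.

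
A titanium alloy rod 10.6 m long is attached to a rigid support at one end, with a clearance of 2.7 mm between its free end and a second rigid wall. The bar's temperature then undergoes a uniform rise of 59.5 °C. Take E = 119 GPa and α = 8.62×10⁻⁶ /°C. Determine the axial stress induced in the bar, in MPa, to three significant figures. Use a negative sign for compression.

Free thermal expansion αLΔT = 8.62e-6 · 10600 · 59.5 = 5.437 mm.
The walls engage after the gap closes; constrained expansion = 5.437 − 2.7 = 2.737 mm.
The walls impose strain ε = −(2.737)/10600 = -2.5817e-04; σ = Eε = 119000 · -2.5817e-04 = -30.72 MPa.

-30.7 MPa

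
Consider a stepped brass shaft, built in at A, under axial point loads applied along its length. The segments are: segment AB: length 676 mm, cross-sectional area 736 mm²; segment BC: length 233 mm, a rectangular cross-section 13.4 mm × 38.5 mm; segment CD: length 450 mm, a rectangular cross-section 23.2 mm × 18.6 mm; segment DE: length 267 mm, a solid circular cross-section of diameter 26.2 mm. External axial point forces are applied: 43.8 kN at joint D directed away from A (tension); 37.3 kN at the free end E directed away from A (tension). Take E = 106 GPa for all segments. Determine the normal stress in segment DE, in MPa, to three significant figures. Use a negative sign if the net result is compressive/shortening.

Internal axial forces (sectioning from the free end, tension +): N_DE = 37.3 kN, N_CD = 81.1 kN, N_BC = 81.1 kN, N_AB = 81.1 kN.
A_DE = 539.1 mm².
σ_DE = N_DE/A_DE = 37300/539.1 = 69.19 MPa.

69.2 MPa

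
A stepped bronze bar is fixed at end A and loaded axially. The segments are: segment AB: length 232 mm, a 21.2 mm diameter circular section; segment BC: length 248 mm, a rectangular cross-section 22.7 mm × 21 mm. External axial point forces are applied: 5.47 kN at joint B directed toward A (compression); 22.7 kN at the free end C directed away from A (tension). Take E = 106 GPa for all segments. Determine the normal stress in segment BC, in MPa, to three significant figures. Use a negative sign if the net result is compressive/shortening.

47.6 MPa

Internal axial forces (sectioning from the free end, tension +): N_BC = 22.7 kN, N_AB = 17.23 kN.
A_BC = 476.7 mm².
σ_BC = N_BC/A_BC = 22700/476.7 = 47.62 MPa.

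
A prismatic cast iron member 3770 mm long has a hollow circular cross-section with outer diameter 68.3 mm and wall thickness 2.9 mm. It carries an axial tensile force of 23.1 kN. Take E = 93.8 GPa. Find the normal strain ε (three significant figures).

4.13e-04

A = 595.8 mm².
σ = N/A = 38.77 MPa; ε = σ/E = 38.77/93800 = 4.133e-04.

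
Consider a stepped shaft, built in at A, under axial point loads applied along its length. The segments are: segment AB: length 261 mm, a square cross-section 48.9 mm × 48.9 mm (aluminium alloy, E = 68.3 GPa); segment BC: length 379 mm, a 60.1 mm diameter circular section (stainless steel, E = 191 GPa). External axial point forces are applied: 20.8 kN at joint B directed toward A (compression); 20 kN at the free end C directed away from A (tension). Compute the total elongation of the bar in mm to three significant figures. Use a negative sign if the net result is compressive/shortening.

0.0127 mm

Internal axial forces (sectioning from the free end, tension +): N_BC = 20 kN, N_AB = -0.8 kN.
A_AB = 2391 mm².
A_BC = 2837 mm².
δ_AB = -800·261/(2391·68300) = -0.001278 mm
δ_BC = 20000·379/(2837·191000) = 0.01399 mm
δ = Σδ_i = 0.01271 mm.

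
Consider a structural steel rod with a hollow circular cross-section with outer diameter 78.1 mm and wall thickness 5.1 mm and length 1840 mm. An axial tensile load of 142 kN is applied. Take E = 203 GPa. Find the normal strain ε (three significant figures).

5.98e-04

A = 1170 mm².
σ = N/A = 121.4 MPa; ε = σ/E = 121.4/203000 = 5.981e-04.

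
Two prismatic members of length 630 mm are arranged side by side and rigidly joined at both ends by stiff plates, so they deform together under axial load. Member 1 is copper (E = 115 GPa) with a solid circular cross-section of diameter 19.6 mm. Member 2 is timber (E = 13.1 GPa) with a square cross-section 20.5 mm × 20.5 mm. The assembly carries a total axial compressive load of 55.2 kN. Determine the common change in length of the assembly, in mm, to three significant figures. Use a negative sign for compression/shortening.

-0.865 mm

A_1 = 301.7 mm².
A_2 = 420.2 mm².
Equal strain + equilibrium ⇒ each member carries load in proportion to AE: A₁E₁ = 34700000 N, A₂E₂ = 5505000 N, ΣAE = 40200000 N.
δ = PL/ΣAE = -55200·630/40200000 = -0.865 mm.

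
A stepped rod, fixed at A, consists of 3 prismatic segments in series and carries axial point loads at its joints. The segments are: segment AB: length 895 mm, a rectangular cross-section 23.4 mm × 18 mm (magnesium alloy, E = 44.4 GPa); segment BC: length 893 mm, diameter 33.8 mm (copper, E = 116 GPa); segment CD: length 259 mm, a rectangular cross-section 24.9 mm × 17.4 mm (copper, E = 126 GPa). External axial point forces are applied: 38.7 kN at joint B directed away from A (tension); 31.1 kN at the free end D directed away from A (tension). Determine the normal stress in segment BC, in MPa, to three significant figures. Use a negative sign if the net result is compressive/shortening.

34.7 MPa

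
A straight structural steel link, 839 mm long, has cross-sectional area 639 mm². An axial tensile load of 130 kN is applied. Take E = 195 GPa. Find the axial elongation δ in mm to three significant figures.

0.875 mm

δ_mech = NL/(AE) = 130000·839/(639·195000) = 0.8753 mm.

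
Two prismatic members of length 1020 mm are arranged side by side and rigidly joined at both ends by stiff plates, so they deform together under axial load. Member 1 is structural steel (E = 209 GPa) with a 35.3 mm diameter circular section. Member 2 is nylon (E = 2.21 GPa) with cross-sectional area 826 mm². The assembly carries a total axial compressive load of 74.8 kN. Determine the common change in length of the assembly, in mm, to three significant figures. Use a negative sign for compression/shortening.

-0.370 mm

A_1 = 978.7 mm².
Equal strain + equilibrium ⇒ each member carries load in proportion to AE: A₁E₁ = 204500000 N, A₂E₂ = 1825000 N, ΣAE = 206400000 N.
δ = PL/ΣAE = -74800·1020/206400000 = -0.3697 mm.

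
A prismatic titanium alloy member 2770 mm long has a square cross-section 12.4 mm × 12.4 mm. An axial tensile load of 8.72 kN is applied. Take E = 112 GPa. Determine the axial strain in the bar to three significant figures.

A = 153.8 mm².
σ = N/A = 56.71 MPa; ε = σ/E = 56.71/112000 = 5.064e-04.

5.06e-04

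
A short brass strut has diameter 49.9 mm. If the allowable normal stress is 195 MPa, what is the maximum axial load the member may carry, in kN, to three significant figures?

A = 1956 mm².
P_max = σ_allow · A = 195 · 1956 = 381400 N = 381.4 kN.

381 kN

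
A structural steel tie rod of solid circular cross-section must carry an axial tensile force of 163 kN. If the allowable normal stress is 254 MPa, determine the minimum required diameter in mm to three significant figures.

28.6 mm

Required area A ≥ P/σ_allow = 163000/254 = 641.7 mm².
For a solid circular section, d ≥ √(4A/π) = 28.58 mm.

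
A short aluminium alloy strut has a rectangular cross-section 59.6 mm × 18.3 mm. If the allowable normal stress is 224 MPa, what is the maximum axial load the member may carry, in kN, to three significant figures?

A = 1091 mm².
P_max = σ_allow · A = 224 · 1091 = 244300 N = 244.3 kN.

244 kN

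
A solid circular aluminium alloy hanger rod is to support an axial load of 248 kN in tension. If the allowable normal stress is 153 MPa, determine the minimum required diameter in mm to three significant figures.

Required area A ≥ P/σ_allow = 248000/153 = 1621 mm².
For a solid circular section, d ≥ √(4A/π) = 45.43 mm.

45.4 mm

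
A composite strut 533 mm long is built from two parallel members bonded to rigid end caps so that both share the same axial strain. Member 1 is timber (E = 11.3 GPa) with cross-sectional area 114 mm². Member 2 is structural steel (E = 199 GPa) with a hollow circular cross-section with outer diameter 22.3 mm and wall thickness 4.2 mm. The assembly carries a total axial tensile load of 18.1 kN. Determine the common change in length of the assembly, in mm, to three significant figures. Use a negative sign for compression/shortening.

A_2 = 238.8 mm².
Equal strain + equilibrium ⇒ each member carries load in proportion to AE: A₁E₁ = 1288000 N, A₂E₂ = 47530000 N, ΣAE = 48810000 N.
δ = PL/ΣAE = 18100·533/48810000 = 0.1976 mm.

0.198 mm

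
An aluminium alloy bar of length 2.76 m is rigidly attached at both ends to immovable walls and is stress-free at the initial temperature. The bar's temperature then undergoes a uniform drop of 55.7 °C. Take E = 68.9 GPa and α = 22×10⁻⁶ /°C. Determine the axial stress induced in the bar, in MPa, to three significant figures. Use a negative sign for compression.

84.4 MPa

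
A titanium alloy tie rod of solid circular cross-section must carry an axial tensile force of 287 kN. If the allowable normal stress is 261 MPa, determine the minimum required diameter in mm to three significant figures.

37.4 mm

Required area A ≥ P/σ_allow = 287000/261 = 1100 mm².
For a solid circular section, d ≥ √(4A/π) = 37.42 mm.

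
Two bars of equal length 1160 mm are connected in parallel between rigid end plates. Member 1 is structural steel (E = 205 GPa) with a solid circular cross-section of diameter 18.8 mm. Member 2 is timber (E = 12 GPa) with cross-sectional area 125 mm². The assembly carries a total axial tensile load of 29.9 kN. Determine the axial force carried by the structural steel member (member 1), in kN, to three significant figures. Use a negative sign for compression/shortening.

A_1 = 277.6 mm².
Equal strain + equilibrium ⇒ each member carries load in proportion to AE: A₁E₁ = 56910000 N, A₂E₂ = 1500000 N, ΣAE = 58410000 N.
F₁ = P·A₁E₁/ΣAE = 29900·56910000/58410000 = 29130 N.

29.1 kN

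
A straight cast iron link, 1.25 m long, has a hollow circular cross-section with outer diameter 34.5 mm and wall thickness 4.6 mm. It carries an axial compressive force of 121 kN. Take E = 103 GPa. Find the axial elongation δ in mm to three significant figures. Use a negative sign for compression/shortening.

-3.40 mm

A = 432.1 mm².
δ_mech = NL/(AE) = -121000·1250/(432.1·103000) = -3.398 mm.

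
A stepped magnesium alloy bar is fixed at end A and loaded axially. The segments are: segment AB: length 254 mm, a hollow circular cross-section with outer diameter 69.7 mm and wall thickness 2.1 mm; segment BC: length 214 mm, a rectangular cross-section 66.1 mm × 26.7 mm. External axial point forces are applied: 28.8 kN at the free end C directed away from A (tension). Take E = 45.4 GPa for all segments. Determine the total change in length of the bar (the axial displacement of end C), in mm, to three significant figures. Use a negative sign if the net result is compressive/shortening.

Internal axial forces (sectioning from the free end, tension +): N_BC = 28.8 kN, N_AB = 28.8 kN.
A_AB = 446 mm².
A_BC = 1765 mm².
δ_AB = 28800·254/(446·45400) = 0.3613 mm
δ_BC = 28800·214/(1765·45400) = 0.07692 mm
δ = Σδ_i = 0.4382 mm.

0.438 mm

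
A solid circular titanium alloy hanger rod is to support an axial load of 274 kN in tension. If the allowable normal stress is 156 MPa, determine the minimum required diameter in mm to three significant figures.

47.3 mm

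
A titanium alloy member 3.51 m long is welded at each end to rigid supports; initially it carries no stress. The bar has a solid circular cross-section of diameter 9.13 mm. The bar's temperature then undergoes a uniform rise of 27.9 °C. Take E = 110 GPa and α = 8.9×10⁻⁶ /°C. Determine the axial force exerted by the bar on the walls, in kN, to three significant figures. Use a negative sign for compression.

-1.79 kN

Free thermal expansion αLΔT = 8.9e-6 · 3510 · 27.9 = 0.8716 mm.
The walls impose strain ε = −(0.8716)/3510 = -2.4831e-04; σ = Eε = 110000 · -2.4831e-04 = -27.31 MPa.
Wall reaction R = σ·A = -27.31·65.47 = -1788 N = -1.788 kN.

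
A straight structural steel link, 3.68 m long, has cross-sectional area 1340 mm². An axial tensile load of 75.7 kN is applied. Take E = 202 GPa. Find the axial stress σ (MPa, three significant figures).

56.5 MPa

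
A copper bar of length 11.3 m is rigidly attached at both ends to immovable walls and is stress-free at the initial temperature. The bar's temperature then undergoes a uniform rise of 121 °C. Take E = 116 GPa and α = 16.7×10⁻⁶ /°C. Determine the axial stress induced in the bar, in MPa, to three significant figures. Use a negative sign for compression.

Free thermal expansion αLΔT = 16.7e-6 · 11300 · 121 = 22.83 mm.
The walls impose strain ε = −(22.83)/11300 = -2.0207e-03; σ = Eε = 116000 · -2.0207e-03 = -234.4 MPa.

-234 MPa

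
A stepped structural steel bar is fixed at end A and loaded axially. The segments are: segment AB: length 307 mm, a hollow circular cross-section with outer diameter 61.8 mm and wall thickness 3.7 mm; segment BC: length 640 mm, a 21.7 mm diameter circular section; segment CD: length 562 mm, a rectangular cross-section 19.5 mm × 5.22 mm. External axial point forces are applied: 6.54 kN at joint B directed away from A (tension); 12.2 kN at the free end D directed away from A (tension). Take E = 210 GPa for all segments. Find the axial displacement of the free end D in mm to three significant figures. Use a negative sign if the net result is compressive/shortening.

Internal axial forces (sectioning from the free end, tension +): N_CD = 12.2 kN, N_BC = 12.2 kN, N_AB = 18.74 kN.
A_AB = 675.3 mm².
A_BC = 369.8 mm².
A_CD = 101.8 mm².
δ_AB = 18740·307/(675.3·210000) = 0.04057 mm
δ_BC = 12200·640/(369.8·210000) = 0.1005 mm
δ_CD = 12200·562/(101.8·210000) = 0.3208 mm
δ = Σδ_i = 0.4619 mm.

0.462 mm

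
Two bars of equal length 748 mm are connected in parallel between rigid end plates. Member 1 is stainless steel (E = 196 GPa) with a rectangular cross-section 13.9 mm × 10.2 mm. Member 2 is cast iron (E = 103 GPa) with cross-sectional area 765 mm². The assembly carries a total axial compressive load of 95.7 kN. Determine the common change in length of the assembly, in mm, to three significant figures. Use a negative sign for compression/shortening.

-0.672 mm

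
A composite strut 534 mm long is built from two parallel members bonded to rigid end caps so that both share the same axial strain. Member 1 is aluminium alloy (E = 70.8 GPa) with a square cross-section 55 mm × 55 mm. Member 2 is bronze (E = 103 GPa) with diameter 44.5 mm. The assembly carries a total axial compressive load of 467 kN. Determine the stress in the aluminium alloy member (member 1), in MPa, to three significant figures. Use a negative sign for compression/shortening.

A_1 = 3025 mm².
A_2 = 1555 mm².
Equal strain + equilibrium ⇒ each member carries load in proportion to AE: A₁E₁ = 214200000 N, A₂E₂ = 160200000 N, ΣAE = 374400000 N.
σ₁ = P·E₁/ΣAE = -467000·70800/374400000 = -88.32 MPa.

-88.3 MPa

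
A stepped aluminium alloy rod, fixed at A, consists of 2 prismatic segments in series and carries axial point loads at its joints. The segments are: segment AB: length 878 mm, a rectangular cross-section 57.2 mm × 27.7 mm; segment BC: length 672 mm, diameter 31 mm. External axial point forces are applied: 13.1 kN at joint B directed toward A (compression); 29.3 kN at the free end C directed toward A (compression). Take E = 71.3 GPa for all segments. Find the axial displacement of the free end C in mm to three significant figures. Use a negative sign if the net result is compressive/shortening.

-0.695 mm

Internal axial forces (sectioning from the free end, tension +): N_BC = -29.3 kN, N_AB = -42.4 kN.
A_AB = 1584 mm².
A_BC = 754.8 mm².
δ_AB = -42400·878/(1584·71300) = -0.3295 mm
δ_BC = -29300·672/(754.8·71300) = -0.3659 mm
δ = Σδ_i = -0.6954 mm.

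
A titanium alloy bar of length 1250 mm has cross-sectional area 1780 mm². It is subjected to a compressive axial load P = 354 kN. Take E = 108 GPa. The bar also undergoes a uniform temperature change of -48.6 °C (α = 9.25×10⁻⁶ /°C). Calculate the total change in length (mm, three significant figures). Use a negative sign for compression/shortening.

-2.86 mm

δ_mech = NL/(AE) = -354000·1250/(1780·108000) = -2.302 mm.
δ_thermal = αLΔT = 9.25e-6·1250·-48.6 = -0.5619 mm.
δ = δ_mech + δ_thermal = -2.864 mm.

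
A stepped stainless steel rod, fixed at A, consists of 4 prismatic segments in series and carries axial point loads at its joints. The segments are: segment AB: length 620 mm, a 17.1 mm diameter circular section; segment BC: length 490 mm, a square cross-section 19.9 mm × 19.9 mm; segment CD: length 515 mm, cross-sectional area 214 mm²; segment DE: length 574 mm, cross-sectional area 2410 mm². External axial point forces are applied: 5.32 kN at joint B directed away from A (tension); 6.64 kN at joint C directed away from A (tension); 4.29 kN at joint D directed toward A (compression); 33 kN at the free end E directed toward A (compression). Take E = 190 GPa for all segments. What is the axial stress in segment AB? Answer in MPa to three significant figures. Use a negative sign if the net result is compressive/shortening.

-110 MPa

Internal axial forces (sectioning from the free end, tension +): N_DE = -33 kN, N_CD = -37.29 kN, N_BC = -30.65 kN, N_AB = -25.33 kN.
A_AB = 229.7 mm².
σ_AB = N_AB/A_AB = -25330/229.7 = -110.3 MPa.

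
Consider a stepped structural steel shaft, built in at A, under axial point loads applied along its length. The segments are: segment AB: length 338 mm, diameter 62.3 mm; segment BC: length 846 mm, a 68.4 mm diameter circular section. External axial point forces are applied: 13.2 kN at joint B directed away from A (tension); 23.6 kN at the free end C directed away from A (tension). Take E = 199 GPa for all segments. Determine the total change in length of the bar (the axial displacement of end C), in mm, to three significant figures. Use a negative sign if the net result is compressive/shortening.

0.0478 mm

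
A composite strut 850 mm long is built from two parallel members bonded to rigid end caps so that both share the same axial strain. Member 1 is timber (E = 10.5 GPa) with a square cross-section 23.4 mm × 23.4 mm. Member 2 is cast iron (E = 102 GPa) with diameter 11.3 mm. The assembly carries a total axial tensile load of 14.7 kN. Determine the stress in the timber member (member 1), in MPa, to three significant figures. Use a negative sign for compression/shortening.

A_1 = 547.6 mm².
A_2 = 100.3 mm².
Equal strain + equilibrium ⇒ each member carries load in proportion to AE: A₁E₁ = 5749000 N, A₂E₂ = 10230000 N, ΣAE = 15980000 N.
σ₁ = P·E₁/ΣAE = 14700·10500/15980000 = 9.66 MPa.

9.66 MPa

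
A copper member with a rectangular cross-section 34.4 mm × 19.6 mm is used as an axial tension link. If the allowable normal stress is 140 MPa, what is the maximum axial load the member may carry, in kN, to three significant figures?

94.4 kN

A = 674.2 mm².
P_max = σ_allow · A = 140 · 674.2 = 94390 N = 94.39 kN.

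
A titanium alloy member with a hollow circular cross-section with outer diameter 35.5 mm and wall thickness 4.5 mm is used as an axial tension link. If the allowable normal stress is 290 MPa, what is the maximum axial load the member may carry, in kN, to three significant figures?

127 kN

A = 438.3 mm².
P_max = σ_allow · A = 290 · 438.3 = 127100 N = 127.1 kN.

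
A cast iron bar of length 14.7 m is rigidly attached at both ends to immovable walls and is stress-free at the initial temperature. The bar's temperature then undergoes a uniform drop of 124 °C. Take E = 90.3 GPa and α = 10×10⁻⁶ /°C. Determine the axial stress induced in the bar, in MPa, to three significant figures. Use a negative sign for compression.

112 MPa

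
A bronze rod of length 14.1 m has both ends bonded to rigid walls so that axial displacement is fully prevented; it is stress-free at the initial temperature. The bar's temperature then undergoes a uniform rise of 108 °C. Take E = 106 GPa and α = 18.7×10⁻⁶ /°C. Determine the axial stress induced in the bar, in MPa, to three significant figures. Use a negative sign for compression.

Free thermal expansion αLΔT = 18.7e-6 · 14100 · 108 = 28.48 mm.
The walls impose strain ε = −(28.48)/14100 = -2.0196e-03; σ = Eε = 106000 · -2.0196e-03 = -214.1 MPa.

-214 MPa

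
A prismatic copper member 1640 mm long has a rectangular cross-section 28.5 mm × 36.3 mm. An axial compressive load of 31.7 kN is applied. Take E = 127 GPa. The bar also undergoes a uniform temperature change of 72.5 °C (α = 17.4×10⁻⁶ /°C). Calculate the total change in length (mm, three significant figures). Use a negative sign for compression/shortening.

A = 1035 mm².
δ_mech = NL/(AE) = -31700·1640/(1035·127000) = -0.3957 mm.
δ_thermal = αLΔT = 17.4e-6·1640·72.5 = 2.069 mm.
δ = δ_mech + δ_thermal = 1.673 mm.

1.67 mm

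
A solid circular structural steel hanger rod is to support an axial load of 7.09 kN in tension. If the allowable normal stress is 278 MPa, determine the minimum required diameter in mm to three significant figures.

Required area A ≥ P/σ_allow = 7090/278 = 25.5 mm².
For a solid circular section, d ≥ √(4A/π) = 5.698 mm.

5.70 mm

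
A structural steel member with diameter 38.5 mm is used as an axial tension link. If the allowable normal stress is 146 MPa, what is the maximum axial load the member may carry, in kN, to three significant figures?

170 kN

A = 1164 mm².
P_max = σ_allow · A = 146 · 1164 = 170000 N = 170 kN.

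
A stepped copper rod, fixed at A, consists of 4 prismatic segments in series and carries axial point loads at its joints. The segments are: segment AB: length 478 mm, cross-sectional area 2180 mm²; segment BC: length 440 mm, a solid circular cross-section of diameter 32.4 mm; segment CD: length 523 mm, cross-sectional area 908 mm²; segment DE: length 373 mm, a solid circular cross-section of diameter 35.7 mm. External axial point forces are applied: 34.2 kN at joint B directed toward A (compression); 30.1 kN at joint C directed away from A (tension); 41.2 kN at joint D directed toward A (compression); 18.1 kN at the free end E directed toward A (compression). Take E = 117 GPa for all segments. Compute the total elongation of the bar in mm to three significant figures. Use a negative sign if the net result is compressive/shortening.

-0.602 mm

Internal axial forces (sectioning from the free end, tension +): N_DE = -18.1 kN, N_CD = -59.3 kN, N_BC = -29.2 kN, N_AB = -63.4 kN.
A_BC = 824.5 mm².
A_DE = 1001 mm².
δ_AB = -63400·478/(2180·117000) = -0.1188 mm
δ_BC = -29200·440/(824.5·117000) = -0.1332 mm
δ_CD = -59300·523/(908·117000) = -0.2919 mm
δ_DE = -18100·373/(1001·117000) = -0.05765 mm
δ = Σδ_i = -0.6016 mm.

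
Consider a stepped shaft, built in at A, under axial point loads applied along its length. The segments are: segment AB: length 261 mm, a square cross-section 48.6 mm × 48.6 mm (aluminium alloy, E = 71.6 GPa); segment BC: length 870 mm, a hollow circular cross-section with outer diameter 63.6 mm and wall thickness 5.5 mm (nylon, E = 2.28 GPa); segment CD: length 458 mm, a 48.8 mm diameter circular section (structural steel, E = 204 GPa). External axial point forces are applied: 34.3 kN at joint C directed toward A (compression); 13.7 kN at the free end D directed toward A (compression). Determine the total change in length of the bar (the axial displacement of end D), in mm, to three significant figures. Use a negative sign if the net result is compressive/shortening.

-18.3 mm

Internal axial forces (sectioning from the free end, tension +): N_CD = -13.7 kN, N_BC = -48 kN, N_AB = -48 kN.
A_AB = 2362 mm².
A_BC = 1004 mm².
A_CD = 1870 mm².
δ_AB = -48000·261/(2362·71600) = -0.07408 mm
δ_BC = -48000·870/(1004·2280) = -18.24 mm
δ_CD = -13700·458/(1870·204000) = -0.01644 mm
δ = Σδ_i = -18.34 mm.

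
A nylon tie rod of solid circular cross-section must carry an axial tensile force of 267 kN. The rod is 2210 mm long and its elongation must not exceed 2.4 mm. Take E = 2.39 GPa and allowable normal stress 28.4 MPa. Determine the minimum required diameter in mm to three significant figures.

362 mm

Required area A ≥ P/σ_allow = 267000/28.4 = 9401 mm².
For a solid circular section, d ≥ √(4A/π) = 109.4 mm.
Elongation limit: A ≥ PL/(Eδ_allow) = 267000·2210/(2390·2.4) = 102900 mm² ⇒ d ≥ 361.9 mm.
The elongation limit governs.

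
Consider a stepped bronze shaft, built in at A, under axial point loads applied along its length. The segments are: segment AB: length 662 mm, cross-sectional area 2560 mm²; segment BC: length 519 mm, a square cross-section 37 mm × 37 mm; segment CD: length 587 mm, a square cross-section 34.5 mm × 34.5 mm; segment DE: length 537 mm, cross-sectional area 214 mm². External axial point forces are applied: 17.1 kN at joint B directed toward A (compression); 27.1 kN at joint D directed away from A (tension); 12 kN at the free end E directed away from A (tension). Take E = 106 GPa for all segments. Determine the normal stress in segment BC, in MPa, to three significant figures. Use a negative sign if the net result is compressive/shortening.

28.6 MPa

Internal axial forces (sectioning from the free end, tension +): N_DE = 12 kN, N_CD = 39.1 kN, N_BC = 39.1 kN, N_AB = 22 kN.
A_BC = 1369 mm².
σ_BC = N_BC/A_BC = 39100/1369 = 28.56 MPa.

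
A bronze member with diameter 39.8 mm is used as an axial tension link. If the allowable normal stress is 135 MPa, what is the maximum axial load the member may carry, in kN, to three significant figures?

168 kN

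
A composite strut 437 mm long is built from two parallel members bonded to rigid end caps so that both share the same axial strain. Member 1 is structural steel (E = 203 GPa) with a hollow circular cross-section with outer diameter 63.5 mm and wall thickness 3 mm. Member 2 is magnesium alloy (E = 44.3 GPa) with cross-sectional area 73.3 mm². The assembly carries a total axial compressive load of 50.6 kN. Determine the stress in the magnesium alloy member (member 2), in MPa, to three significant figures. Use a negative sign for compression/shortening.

A_1 = 570.2 mm².
Equal strain + equilibrium ⇒ each member carries load in proportion to AE: A₁E₁ = 115800000 N, A₂E₂ = 3247000 N, ΣAE = 119000000 N.
σ₂ = P·E₂/ΣAE = -50600·44300/119000000 = -18.84 MPa.

-18.8 MPa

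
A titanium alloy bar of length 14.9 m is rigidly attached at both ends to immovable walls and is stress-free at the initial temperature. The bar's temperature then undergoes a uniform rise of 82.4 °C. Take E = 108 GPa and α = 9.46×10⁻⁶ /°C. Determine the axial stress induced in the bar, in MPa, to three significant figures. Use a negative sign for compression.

-84.2 MPa

Free thermal expansion αLΔT = 9.46e-6 · 14900 · 82.4 = 11.61 mm.
The walls impose strain ε = −(11.61)/14900 = -7.7950e-04; σ = Eε = 108000 · -7.7950e-04 = -84.19 MPa.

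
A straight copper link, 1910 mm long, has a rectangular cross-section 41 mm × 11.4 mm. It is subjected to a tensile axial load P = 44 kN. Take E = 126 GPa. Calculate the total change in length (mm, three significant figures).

1.43 mm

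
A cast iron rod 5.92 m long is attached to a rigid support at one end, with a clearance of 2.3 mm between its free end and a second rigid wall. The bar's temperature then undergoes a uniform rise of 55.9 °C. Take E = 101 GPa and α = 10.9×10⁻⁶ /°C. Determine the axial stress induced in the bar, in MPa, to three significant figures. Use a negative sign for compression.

Free thermal expansion αLΔT = 10.9e-6 · 5920 · 55.9 = 3.607 mm.
The walls engage after the gap closes; constrained expansion = 3.607 − 2.3 = 1.307 mm.
The walls impose strain ε = −(1.307)/5920 = -2.2080e-04; σ = Eε = 101000 · -2.2080e-04 = -22.3 MPa.

-22.3 MPa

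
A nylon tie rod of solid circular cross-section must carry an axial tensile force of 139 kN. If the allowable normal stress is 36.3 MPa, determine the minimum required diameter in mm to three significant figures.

Required area A ≥ P/σ_allow = 139000/36.3 = 3829 mm².
For a solid circular section, d ≥ √(4A/π) = 69.82 mm.

69.8 mm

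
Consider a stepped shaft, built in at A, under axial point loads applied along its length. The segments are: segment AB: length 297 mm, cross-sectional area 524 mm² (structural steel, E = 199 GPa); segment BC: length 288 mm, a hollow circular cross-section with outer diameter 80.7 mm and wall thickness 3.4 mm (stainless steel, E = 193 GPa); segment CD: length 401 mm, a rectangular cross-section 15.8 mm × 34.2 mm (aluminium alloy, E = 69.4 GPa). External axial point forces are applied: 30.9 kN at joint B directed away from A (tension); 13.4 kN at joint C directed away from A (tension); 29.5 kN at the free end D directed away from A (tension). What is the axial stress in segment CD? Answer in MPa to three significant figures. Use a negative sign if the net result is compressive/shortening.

54.6 MPa

Internal axial forces (sectioning from the free end, tension +): N_CD = 29.5 kN, N_BC = 42.9 kN, N_AB = 73.8 kN.
A_CD = 540.4 mm².
σ_CD = N_CD/A_CD = 29500/540.4 = 54.59 MPa.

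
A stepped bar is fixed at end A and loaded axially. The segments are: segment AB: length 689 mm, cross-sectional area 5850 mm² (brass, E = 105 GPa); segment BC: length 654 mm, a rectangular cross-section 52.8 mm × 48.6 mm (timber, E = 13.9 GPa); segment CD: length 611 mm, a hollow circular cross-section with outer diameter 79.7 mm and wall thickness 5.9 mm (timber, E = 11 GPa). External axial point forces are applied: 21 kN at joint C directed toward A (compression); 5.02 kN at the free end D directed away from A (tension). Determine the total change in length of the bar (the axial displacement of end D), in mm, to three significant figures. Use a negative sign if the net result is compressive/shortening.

Internal axial forces (sectioning from the free end, tension +): N_CD = 5.02 kN, N_BC = -15.98 kN, N_AB = -15.98 kN.
A_BC = 2566 mm².
A_CD = 1368 mm².
δ_AB = -15980·689/(5850·105000) = -0.01792 mm
δ_BC = -15980·654/(2566·13900) = -0.293 mm
δ_CD = 5020·611/(1368·11000) = 0.2038 mm
δ = Σδ_i = -0.1071 mm.

-0.107 mm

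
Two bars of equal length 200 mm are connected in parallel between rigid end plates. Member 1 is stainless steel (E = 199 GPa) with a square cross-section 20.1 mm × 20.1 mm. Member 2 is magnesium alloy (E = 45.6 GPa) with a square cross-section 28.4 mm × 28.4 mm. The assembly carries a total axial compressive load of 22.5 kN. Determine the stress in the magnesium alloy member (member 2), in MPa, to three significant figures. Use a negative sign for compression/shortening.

-8.76 MPa

A_1 = 404 mm².
A_2 = 806.6 mm².
Equal strain + equilibrium ⇒ each member carries load in proportion to AE: A₁E₁ = 80400000 N, A₂E₂ = 36780000 N, ΣAE = 117200000 N.
σ₂ = P·E₂/ΣAE = -22500·45600/117200000 = -8.756 MPa.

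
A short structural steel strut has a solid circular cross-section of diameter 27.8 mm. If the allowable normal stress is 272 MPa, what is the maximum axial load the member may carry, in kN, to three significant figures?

A = 607 mm².
P_max = σ_allow · A = 272 · 607 = 165100 N = 165.1 kN.

165 kN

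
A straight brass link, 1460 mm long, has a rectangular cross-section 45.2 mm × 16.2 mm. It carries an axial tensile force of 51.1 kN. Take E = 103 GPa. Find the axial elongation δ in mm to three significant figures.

A = 732.2 mm².
δ_mech = NL/(AE) = 51100·1460/(732.2·103000) = 0.9892 mm.

0.989 mm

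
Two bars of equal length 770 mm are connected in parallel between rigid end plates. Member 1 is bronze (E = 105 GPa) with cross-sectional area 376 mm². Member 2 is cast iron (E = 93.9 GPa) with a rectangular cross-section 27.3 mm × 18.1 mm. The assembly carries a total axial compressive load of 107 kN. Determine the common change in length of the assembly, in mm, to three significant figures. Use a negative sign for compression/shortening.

A_2 = 494.1 mm².
Equal strain + equilibrium ⇒ each member carries load in proportion to AE: A₁E₁ = 39480000 N, A₂E₂ = 46400000 N, ΣAE = 85880000 N.
δ = PL/ΣAE = -107000·770/85880000 = -0.9594 mm.

-0.959 mm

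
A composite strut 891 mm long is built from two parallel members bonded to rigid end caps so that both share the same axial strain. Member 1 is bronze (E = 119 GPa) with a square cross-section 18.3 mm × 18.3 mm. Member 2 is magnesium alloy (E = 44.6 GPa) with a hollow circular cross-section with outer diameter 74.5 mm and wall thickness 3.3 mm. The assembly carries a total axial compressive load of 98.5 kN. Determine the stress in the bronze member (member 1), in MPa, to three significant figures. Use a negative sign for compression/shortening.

-161 MPa

A_1 = 334.9 mm².
A_2 = 738.1 mm².
Equal strain + equilibrium ⇒ each member carries load in proportion to AE: A₁E₁ = 39850000 N, A₂E₂ = 32920000 N, ΣAE = 72770000 N.
σ₁ = P·E₁/ΣAE = -98500·119000/72770000 = -161.1 MPa.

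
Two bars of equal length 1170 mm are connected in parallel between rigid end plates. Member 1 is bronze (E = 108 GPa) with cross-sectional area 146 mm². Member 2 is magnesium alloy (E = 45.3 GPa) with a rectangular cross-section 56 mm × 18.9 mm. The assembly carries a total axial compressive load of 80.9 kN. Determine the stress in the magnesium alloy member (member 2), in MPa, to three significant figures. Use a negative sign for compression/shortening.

-57.5 MPa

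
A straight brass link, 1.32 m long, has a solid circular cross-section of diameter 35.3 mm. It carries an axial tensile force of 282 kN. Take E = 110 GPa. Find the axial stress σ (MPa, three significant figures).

A = 978.7 mm².
σ = N/A = 282000/978.7 = 288.1 MPa.

288 MPa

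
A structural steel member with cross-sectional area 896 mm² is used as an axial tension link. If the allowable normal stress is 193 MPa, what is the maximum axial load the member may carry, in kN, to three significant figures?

P_max = σ_allow · A = 193 · 896 = 172900 N = 172.9 kN.

173 kN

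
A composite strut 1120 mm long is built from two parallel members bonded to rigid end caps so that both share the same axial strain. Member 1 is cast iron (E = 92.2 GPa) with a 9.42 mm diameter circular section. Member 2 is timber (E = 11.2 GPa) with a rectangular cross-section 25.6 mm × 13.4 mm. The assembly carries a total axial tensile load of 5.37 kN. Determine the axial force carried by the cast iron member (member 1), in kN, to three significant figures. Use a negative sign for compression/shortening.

A_1 = 69.69 mm².
A_2 = 343 mm².
Equal strain + equilibrium ⇒ each member carries load in proportion to AE: A₁E₁ = 6426000 N, A₂E₂ = 3842000 N, ΣAE = 10270000 N.
F₁ = P·A₁E₁/ΣAE = 5370·6426000/10270000 = 3361 N.

3.36 kN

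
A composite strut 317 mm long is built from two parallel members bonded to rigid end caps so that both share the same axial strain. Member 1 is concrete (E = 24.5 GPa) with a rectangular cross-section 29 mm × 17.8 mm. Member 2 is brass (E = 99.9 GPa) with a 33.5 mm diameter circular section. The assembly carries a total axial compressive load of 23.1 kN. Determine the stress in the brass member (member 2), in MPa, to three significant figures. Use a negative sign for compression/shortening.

-22.9 MPa

A_1 = 516.2 mm².
A_2 = 881.4 mm².
Equal strain + equilibrium ⇒ each member carries load in proportion to AE: A₁E₁ = 12650000 N, A₂E₂ = 88050000 N, ΣAE = 100700000 N.
σ₂ = P·E₂/ΣAE = -23100·99900/100700000 = -22.92 MPa.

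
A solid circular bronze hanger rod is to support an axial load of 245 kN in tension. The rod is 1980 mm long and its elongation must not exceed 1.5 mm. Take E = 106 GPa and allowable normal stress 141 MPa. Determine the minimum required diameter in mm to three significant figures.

62.3 mm

Required area A ≥ P/σ_allow = 245000/141 = 1738 mm².
For a solid circular section, d ≥ √(4A/π) = 47.04 mm.
Elongation limit: A ≥ PL/(Eδ_allow) = 245000·1980/(106000·1.5) = 3051 mm² ⇒ d ≥ 62.33 mm.
The elongation limit governs.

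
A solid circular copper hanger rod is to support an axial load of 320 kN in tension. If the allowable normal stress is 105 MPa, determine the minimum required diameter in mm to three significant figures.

Required area A ≥ P/σ_allow = 320000/105 = 3048 mm².
For a solid circular section, d ≥ √(4A/π) = 62.29 mm.

62.3 mm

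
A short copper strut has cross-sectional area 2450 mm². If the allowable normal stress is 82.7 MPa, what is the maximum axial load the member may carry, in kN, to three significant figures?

P_max = σ_allow · A = 82.7 · 2450 = 202600 N = 202.6 kN.

203 kN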